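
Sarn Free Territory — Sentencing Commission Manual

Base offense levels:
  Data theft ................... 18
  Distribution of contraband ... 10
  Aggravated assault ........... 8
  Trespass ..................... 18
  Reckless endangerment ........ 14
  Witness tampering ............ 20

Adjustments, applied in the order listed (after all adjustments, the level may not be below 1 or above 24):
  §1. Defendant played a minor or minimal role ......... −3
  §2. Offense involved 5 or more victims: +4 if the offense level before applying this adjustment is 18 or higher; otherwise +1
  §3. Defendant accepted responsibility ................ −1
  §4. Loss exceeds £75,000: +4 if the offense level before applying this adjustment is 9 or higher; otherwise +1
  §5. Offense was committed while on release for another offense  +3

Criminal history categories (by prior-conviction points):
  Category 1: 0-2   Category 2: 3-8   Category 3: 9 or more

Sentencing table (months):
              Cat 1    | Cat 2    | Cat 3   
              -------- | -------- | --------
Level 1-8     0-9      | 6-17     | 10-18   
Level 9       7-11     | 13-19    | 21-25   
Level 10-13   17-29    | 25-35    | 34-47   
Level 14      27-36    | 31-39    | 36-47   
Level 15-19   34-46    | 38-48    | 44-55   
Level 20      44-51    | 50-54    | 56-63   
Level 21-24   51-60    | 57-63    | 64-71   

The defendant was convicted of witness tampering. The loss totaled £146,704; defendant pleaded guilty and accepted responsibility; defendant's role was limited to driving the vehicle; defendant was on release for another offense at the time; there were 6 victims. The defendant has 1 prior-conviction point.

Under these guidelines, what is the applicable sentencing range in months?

51-60 months

Base offense level for witness tampering: 20.
§1 applies: 20 − 3 = 17.
§2 applies (level before this adjustment is 17 < 18, so +1): 17 + 1 = 18.
§3 applies: 18 − 1 = 17.
§4 applies (level before this adjustment is 17 ≥ 9, so +4): 17 + 4 = 21.
§5 applies: 21 + 3 = 24.
Final offense level: 24.
Criminal history: 1 prior point → Category 1 (0-2).
Level 24 falls in the 21-24 band.
Grid: Level 21-24 × Category 1 = 51-60 months.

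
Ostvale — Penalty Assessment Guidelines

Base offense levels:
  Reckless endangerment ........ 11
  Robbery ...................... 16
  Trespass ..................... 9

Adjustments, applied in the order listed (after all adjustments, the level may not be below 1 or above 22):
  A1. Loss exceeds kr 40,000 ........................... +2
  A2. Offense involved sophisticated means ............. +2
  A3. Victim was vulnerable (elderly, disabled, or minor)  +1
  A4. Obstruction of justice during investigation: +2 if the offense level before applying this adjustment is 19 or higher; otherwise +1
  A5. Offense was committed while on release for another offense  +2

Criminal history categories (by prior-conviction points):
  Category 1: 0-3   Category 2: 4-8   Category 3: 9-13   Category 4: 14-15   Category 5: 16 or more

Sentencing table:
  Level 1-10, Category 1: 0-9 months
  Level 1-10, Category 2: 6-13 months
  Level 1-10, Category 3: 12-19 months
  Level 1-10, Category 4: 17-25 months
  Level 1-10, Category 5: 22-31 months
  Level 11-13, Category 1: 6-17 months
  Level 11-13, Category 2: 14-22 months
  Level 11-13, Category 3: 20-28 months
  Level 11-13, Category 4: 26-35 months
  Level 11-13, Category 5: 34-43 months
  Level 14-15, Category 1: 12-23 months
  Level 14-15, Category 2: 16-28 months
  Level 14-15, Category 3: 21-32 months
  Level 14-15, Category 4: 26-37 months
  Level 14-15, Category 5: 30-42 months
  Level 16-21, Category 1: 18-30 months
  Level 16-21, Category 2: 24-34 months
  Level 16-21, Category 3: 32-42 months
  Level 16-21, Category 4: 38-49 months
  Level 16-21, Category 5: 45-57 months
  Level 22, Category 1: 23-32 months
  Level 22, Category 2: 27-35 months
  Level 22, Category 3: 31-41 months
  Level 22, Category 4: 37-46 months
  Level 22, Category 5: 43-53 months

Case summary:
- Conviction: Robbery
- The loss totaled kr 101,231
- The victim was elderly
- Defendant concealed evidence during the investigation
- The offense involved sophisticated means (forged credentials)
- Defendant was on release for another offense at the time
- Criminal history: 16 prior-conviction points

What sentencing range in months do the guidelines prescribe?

43-53 months

Base offense level for robbery: 16.
A1 applies: 16 + 2 = 18.
A2 applies: 18 + 2 = 20.
A3 applies: 20 + 1 = 21.
A4 applies (level before this adjustment is 21 ≥ 19, so +2): 21 + 2 = 23.
A5 applies: 23 + 2 = 25.
Level 25 exceeds the maximum of 22; capped at 22.
Final offense level: 22.
Criminal history: 16 prior points → Category 5 (16+).
Level 22 falls in the 22 band.
Grid: Level 22 × Category 5 = 43-53 months.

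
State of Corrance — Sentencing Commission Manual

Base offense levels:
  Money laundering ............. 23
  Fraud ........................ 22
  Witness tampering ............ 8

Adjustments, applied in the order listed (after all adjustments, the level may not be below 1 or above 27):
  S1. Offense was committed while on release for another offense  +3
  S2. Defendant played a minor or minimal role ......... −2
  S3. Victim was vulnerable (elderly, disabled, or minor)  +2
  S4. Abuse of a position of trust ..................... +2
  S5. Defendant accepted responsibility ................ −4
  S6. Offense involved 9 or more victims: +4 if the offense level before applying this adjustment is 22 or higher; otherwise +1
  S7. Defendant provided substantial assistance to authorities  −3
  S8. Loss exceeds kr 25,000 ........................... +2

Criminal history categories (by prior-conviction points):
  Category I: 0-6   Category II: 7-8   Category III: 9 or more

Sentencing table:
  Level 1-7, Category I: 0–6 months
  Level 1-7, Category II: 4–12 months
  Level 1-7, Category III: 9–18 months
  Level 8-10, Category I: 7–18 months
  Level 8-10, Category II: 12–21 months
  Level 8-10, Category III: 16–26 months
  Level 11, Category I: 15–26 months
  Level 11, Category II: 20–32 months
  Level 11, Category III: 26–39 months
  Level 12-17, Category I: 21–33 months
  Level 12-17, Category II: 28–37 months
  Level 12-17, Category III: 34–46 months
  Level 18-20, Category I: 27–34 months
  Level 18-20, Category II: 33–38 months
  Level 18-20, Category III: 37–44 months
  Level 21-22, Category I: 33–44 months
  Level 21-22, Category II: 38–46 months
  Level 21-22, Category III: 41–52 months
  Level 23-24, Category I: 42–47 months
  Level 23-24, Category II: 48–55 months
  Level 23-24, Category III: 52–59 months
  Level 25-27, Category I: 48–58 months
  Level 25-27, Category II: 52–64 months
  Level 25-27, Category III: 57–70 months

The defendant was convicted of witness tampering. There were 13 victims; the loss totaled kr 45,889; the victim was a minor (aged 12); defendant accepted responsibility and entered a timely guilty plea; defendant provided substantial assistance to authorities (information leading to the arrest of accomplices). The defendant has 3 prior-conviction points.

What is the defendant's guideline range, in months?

Base offense level for witness tampering: 8.
S2 does not apply.
S3 applies: 8 + 2 = 10.
S4 does not apply.
S5 applies: 10 − 4 = 6.
S6 applies (level before this adjustment is 6 < 22, so +1): 6 + 1 = 7.
S7 applies: 7 − 3 = 4.
S8 applies: 4 + 2 = 6.
Final offense level: 6.
Criminal history: 3 prior points → Category I (0-6).
Level 6 falls in the 1-7 band.
Grid: Level 1-7 × Category I = 0-6 months.

0-6 months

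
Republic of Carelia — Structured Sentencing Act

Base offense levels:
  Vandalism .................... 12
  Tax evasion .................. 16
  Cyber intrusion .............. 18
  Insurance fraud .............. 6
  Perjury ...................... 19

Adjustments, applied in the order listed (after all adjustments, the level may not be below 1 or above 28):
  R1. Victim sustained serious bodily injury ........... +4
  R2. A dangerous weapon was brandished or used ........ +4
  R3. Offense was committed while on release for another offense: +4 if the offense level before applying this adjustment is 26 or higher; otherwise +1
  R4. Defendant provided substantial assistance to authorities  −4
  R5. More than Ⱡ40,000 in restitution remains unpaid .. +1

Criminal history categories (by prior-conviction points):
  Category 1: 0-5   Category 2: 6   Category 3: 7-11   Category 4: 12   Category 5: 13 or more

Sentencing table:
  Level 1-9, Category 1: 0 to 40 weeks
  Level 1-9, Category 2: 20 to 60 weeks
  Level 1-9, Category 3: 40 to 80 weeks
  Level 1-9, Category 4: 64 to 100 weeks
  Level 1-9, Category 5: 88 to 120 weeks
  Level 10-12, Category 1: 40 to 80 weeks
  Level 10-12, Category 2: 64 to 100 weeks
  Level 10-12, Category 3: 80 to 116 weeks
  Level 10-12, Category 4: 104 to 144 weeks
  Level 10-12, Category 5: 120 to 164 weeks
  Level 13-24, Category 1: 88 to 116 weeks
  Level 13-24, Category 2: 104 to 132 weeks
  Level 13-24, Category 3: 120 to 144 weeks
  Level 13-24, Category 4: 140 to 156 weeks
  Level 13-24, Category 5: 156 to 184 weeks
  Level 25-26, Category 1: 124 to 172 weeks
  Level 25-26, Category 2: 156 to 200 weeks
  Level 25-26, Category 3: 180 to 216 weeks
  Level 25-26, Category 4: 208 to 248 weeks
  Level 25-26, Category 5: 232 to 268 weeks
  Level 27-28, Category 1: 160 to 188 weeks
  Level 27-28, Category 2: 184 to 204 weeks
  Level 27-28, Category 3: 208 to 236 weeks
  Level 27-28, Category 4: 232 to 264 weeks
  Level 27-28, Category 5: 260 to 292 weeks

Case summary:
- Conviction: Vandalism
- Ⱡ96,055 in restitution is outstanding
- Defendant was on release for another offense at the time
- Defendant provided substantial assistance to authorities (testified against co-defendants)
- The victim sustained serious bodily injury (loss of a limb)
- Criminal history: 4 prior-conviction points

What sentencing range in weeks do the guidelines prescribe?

Base offense level for vandalism: 12.
R1 applies: 12 + 4 = 16.
R3 applies (level before this adjustment is 16 < 26, so +1): 16 + 1 = 17.
R4 applies: 17 − 4 = 13.
R5 applies: 13 + 1 = 14.
Final offense level: 14.
Criminal history: 4 prior points → Category 1 (0-5).
Level 14 falls in the 13-24 band.
Grid: Level 13-24 × Category 1 = 88-116 weeks.

88-116 weeks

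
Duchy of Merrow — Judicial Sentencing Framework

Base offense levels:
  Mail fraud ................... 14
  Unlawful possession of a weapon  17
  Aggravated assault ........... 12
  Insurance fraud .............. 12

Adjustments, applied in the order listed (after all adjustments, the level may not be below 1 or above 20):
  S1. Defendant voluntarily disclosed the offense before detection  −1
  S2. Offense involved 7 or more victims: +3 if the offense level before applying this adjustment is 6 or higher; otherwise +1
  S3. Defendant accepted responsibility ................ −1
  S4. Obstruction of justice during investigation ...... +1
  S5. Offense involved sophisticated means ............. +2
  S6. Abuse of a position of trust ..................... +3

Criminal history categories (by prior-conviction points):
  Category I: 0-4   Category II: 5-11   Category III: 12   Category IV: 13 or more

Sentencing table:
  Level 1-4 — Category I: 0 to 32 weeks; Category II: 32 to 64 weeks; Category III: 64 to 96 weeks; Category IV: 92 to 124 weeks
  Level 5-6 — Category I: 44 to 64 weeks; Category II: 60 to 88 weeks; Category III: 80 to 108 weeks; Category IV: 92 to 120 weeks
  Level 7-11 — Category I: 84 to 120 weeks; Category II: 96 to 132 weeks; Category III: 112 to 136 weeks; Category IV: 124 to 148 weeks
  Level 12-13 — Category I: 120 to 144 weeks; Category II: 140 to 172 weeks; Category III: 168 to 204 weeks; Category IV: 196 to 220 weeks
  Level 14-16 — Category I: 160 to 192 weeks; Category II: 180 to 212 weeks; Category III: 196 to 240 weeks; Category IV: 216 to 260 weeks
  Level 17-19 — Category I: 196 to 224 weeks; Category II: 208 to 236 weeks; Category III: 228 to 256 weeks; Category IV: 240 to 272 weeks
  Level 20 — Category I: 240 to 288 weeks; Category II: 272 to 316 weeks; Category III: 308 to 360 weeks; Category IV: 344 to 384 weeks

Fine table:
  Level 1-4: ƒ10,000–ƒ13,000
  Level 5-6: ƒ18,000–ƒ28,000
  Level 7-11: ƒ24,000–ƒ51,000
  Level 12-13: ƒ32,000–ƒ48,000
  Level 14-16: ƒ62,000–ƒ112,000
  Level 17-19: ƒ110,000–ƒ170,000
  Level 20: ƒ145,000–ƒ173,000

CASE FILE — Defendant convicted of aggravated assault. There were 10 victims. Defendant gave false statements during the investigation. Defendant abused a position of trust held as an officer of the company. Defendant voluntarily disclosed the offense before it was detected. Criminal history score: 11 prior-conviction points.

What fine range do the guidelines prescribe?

ƒ110,000–ƒ170,000

Base offense level for aggravated assault: 12.
S1 applies: 12 − 1 = 11.
S2 applies (level before this adjustment is 11 ≥ 6, so +3): 11 + 3 = 14.
S3 does not apply.
S4 applies: 14 + 1 = 15.
S6 applies: 15 + 3 = 18.
Final offense level: 18.
Level 18 falls in the 17-19 band.
Fine table: Level 17-19 → ƒ110,000–ƒ170,000.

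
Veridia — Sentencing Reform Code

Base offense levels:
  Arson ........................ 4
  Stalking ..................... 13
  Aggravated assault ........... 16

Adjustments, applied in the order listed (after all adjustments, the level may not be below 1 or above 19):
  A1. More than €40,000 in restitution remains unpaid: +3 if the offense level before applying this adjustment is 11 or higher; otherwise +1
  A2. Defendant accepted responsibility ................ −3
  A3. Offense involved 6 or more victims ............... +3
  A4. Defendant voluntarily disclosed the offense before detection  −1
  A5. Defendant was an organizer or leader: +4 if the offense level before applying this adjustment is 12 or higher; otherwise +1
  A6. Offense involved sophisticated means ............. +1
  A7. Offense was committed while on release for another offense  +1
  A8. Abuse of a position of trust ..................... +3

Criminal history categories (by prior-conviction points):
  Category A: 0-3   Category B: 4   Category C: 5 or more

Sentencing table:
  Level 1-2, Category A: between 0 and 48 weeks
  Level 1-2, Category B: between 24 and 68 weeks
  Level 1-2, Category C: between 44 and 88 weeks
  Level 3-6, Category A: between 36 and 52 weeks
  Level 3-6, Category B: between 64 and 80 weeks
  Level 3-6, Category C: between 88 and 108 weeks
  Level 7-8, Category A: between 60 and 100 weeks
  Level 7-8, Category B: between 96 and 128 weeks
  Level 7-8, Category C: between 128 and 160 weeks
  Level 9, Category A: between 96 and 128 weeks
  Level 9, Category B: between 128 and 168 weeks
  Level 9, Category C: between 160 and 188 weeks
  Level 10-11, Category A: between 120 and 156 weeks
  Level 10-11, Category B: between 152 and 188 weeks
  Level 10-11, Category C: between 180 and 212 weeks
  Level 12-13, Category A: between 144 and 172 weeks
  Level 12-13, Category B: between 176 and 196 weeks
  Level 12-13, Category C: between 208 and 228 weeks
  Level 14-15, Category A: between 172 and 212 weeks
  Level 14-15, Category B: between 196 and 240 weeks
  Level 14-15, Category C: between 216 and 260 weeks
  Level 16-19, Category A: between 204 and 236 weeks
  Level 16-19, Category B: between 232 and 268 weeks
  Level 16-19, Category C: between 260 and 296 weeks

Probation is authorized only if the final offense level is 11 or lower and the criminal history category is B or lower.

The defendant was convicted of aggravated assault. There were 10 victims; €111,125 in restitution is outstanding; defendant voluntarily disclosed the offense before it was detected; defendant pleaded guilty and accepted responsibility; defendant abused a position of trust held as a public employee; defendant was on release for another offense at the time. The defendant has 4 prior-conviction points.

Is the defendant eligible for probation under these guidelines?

No

Base offense level for aggravated assault: 16.
A1 applies (level before this adjustment is 16 ≥ 11, so +3): 16 + 3 = 19.
A2 applies: 19 − 3 = 16.
A3 applies: 16 + 3 = 19.
A4 applies: 19 − 1 = 18.
A5 does not apply.
A6 does not apply.
A7 applies: 18 + 1 = 19.
A8 applies: 19 + 3 = 22.
Level 22 exceeds the maximum of 19; capped at 19.
Final offense level: 19.
Criminal history: 4 prior points → Category B (4).
Level 19 falls in the 16-19 band.
Grid: Level 16-19 × Category B = 232-268 weeks.
Probation check: level 19 > 11 and category B ≤ B → not eligible.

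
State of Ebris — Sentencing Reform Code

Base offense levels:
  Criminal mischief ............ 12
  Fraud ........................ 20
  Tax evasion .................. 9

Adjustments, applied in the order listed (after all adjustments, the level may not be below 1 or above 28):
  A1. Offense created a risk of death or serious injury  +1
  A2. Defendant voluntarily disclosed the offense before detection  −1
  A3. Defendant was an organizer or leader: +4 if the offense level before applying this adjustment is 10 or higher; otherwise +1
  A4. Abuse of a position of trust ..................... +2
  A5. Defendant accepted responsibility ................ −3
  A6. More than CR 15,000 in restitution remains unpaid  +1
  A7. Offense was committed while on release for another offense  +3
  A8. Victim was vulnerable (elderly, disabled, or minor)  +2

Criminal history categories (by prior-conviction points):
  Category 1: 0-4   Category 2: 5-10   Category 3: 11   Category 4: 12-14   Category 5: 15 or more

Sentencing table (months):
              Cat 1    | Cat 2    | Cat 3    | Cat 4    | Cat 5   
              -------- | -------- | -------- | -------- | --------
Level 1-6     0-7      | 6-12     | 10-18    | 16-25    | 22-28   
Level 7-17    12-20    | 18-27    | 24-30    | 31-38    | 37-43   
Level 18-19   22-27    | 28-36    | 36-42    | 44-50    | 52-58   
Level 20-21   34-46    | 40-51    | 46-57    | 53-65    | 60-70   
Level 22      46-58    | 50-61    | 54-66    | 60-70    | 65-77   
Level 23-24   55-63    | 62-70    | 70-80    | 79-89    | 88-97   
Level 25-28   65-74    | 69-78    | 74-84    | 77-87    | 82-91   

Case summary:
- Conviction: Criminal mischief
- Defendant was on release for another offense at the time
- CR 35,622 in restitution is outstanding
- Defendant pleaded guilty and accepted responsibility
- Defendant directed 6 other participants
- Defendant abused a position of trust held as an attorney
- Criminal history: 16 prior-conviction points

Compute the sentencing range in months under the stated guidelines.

52-58 months

Base offense level for criminal mischief: 12.
A2 does not apply.
A3 applies (level before this adjustment is 12 ≥ 10, so +4): 12 + 4 = 16.
A4 applies: 16 + 2 = 18.
A5 applies: 18 − 3 = 15.
A6 applies: 15 + 1 = 16.
A7 applies: 16 + 3 = 19.
A8 does not apply.
Final offense level: 19.
Criminal history: 16 prior points → Category 5 (15+).
Level 19 falls in the 18-19 band.
Grid: Level 18-19 × Category 5 = 52-58 months.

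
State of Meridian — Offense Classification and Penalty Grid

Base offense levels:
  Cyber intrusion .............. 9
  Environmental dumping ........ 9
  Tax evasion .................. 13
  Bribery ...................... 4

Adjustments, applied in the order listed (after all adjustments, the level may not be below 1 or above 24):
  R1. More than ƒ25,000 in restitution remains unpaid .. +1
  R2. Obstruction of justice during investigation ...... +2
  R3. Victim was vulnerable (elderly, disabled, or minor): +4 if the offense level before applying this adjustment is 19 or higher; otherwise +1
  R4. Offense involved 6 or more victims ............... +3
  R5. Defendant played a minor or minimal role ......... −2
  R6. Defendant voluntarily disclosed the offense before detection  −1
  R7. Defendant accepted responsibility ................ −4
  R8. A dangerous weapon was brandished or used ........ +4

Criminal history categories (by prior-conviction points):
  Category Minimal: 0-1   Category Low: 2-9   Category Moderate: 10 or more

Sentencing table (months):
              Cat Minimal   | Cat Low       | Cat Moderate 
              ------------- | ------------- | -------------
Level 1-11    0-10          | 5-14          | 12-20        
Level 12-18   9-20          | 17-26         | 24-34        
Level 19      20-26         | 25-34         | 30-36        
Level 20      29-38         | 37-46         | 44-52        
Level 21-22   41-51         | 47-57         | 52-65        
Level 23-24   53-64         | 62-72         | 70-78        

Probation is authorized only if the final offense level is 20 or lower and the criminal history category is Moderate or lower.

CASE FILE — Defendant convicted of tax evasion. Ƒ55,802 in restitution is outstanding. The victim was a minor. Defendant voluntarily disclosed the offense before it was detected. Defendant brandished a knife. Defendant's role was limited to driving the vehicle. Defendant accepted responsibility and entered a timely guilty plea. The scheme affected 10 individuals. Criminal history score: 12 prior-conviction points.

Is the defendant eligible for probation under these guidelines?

Base offense level for tax evasion: 13.
R1 applies: 13 + 1 = 14.
R3 applies (level before this adjustment is 14 < 19, so +1): 14 + 1 = 15.
R4 applies: 15 + 3 = 18.
R5 applies: 18 − 2 = 16.
R6 applies: 16 − 1 = 15.
R7 applies: 15 − 4 = 11.
R8 applies: 11 + 4 = 15.
Final offense level: 15.
Criminal history: 12 prior points → Category Moderate (10+).
Level 15 falls in the 12-18 band.
Grid: Level 12-18 × Category Moderate = 24-34 months.
Probation check: level 15 ≤ 20 and category Moderate ≤ Moderate → eligible.

Yes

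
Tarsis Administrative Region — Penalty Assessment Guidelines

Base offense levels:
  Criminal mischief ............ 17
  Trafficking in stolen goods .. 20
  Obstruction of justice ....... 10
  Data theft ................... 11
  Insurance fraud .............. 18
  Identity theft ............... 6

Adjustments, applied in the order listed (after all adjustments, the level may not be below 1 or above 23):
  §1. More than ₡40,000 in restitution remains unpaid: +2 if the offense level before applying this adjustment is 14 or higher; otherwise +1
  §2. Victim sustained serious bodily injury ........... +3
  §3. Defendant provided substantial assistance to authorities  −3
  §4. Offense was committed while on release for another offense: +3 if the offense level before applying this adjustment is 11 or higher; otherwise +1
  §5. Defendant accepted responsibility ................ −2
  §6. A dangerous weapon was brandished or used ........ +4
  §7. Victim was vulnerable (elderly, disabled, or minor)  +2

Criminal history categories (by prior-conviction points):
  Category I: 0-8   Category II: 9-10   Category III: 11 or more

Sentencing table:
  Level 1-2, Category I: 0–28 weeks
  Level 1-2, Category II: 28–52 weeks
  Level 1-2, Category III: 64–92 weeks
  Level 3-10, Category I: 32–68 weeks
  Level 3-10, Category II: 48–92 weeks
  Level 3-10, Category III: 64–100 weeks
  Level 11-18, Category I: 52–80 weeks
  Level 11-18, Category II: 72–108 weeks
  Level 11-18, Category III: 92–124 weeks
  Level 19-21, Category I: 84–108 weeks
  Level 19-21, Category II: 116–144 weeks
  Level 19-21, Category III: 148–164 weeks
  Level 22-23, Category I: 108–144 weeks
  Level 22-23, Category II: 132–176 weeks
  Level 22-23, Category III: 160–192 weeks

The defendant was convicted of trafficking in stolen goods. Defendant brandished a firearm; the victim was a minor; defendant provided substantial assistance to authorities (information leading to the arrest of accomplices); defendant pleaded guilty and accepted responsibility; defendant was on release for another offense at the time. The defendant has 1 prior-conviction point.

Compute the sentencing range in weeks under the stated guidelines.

Base offense level for trafficking in stolen goods: 20.
§2 does not apply.
§3 applies: 20 − 3 = 17.
§4 applies (level before this adjustment is 17 ≥ 11, so +3): 17 + 3 = 20.
§5 applies: 20 − 2 = 18.
§6 applies: 18 + 4 = 22.
§7 applies: 22 + 2 = 24.
Level 24 exceeds the maximum of 23; capped at 23.
Final offense level: 23.
Criminal history: 1 prior point → Category I (0-8).
Level 23 falls in the 22-23 band.
Grid: Level 22-23 × Category I = 108-144 weeks.

108-144 weeks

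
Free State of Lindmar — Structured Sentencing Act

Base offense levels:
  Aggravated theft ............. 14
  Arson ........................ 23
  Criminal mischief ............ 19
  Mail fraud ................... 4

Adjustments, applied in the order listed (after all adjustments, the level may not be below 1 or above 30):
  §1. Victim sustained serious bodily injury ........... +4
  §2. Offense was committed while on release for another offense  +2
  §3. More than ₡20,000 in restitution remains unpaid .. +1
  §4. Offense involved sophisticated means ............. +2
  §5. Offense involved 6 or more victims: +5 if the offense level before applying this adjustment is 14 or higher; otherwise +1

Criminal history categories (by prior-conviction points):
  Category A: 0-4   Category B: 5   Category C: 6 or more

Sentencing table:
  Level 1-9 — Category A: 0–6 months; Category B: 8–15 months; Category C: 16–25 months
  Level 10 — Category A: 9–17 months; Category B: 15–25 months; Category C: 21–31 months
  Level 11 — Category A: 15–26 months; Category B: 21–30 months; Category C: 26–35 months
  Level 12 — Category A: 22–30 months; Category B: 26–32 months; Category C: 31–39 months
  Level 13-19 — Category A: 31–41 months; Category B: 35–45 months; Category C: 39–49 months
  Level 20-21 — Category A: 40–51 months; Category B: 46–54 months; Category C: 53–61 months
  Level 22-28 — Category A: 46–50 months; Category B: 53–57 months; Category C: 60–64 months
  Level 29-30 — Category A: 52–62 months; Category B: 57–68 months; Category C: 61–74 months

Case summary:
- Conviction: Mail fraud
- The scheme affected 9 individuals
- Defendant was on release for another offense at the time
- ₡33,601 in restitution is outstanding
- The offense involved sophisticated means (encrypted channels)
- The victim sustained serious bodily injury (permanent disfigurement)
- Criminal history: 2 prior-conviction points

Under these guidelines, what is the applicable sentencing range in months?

31-41 months

Base offense level for mail fraud: 4.
§1 applies: 4 + 4 = 8.
§2 applies: 8 + 2 = 10.
§3 applies: 10 + 1 = 11.
§4 applies: 11 + 2 = 13.
§5 applies (level before this adjustment is 13 < 14, so +1): 13 + 1 = 14.
Final offense level: 14.
Criminal history: 2 prior points → Category A (0-4).
Level 14 falls in the 13-19 band.
Grid: Level 13-19 × Category A = 31-41 months.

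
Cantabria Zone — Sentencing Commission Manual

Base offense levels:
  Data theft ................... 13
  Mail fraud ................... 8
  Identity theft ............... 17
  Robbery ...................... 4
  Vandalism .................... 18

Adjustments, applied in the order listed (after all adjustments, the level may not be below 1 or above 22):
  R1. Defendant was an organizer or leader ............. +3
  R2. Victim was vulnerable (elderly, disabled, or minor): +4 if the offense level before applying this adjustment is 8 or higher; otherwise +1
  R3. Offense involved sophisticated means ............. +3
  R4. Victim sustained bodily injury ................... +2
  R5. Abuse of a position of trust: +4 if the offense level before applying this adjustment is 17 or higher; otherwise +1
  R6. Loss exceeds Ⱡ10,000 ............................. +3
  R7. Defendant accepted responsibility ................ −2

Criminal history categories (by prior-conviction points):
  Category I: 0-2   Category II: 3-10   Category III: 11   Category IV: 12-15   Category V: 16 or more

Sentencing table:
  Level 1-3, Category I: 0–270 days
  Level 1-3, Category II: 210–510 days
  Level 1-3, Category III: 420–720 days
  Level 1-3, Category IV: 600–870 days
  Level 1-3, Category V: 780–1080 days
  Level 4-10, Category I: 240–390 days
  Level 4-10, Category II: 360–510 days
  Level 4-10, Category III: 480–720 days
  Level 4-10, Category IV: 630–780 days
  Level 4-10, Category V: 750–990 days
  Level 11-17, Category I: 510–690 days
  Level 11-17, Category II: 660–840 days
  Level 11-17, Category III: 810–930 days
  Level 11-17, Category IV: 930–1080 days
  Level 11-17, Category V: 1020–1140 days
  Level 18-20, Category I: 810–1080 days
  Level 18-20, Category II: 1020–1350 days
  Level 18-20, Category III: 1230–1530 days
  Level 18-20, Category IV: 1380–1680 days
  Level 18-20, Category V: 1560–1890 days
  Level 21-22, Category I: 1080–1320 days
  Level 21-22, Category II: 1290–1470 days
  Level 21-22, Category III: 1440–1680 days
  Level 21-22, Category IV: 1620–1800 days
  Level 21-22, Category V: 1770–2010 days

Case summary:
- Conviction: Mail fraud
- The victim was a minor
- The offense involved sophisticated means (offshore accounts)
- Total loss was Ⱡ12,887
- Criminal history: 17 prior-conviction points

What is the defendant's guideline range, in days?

Base offense level for mail fraud: 8.
R1 does not apply.
R2 applies (level before this adjustment is 8 ≥ 8, so +4): 8 + 4 = 12.
R3 applies: 12 + 3 = 15.
R4 does not apply.
R6 applies: 15 + 3 = 18.
Final offense level: 18.
Criminal history: 17 prior points → Category V (16+).
Level 18 falls in the 18-20 band.
Grid: Level 18-20 × Category V = 1560-1890 days.

1560-1890 days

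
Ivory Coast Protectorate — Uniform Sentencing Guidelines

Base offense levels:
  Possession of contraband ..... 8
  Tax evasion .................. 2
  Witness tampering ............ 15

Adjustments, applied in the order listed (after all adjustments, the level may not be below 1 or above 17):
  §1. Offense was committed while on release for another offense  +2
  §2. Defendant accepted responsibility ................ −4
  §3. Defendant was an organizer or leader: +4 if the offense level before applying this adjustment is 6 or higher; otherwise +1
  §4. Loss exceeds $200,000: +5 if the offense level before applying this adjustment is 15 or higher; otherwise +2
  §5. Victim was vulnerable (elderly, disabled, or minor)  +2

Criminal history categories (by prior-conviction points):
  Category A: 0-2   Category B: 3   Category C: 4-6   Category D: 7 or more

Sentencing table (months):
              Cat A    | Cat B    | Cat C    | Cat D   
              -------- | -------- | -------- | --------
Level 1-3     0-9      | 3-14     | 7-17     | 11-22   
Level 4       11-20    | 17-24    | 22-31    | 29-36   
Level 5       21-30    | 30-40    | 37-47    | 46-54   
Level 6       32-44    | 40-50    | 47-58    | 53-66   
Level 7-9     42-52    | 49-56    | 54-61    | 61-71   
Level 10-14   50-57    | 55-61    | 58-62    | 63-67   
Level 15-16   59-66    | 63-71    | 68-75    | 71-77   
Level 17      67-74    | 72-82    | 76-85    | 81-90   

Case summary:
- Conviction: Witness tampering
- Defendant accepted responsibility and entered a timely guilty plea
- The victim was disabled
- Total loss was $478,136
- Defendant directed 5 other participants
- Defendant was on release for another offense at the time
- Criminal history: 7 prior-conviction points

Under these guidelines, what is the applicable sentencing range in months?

81-90 months

Base offense level for witness tampering: 15.
§1 applies: 15 + 2 = 17.
§2 applies: 17 − 4 = 13.
§3 applies (level before this adjustment is 13 ≥ 6, so +4): 13 + 4 = 17.
§4 applies (level before this adjustment is 17 ≥ 15, so +5): 17 + 5 = 22.
§5 applies: 22 + 2 = 24.
Level 24 exceeds the maximum of 17; capped at 17.
Final offense level: 17.
Criminal history: 7 prior points → Category D (7+).
Level 17 falls in the 17 band.
Grid: Level 17 × Category D = 81-90 months.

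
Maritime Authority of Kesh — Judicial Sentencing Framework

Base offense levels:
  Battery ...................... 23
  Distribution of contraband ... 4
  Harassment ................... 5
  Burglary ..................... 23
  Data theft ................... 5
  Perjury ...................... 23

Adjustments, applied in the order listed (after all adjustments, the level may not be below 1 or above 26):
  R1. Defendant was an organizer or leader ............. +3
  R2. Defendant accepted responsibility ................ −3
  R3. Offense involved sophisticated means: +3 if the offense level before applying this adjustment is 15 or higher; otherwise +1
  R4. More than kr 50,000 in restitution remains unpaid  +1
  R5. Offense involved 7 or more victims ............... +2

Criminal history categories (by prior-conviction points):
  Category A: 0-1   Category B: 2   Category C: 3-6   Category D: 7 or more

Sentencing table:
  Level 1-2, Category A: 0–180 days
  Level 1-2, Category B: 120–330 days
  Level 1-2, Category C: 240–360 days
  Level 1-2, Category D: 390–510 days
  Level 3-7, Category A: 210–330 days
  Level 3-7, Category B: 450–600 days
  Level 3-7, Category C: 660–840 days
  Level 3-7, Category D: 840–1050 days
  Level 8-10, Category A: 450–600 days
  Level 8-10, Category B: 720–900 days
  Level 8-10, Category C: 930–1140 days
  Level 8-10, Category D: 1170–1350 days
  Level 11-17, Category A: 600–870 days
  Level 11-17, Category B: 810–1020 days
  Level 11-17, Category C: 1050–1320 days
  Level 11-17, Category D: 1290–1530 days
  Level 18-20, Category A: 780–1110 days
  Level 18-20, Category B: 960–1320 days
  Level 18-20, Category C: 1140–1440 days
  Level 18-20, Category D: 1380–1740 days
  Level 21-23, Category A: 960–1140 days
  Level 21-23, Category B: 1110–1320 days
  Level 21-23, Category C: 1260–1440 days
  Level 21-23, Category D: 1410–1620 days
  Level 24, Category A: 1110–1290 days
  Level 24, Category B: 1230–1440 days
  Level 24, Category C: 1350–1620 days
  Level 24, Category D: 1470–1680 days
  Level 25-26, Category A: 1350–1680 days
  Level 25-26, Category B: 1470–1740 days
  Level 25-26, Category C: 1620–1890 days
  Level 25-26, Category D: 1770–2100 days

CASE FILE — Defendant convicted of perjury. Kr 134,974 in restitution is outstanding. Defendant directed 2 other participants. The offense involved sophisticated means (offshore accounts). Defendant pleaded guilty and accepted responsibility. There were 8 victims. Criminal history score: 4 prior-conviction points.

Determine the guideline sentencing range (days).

1620-1890 days

Base offense level for perjury: 23.
R1 applies: 23 + 3 = 26.
R2 applies: 26 − 3 = 23.
R3 applies (level before this adjustment is 23 ≥ 15, so +3): 23 + 3 = 26.
R4 applies: 26 + 1 = 27.
R5 applies: 27 + 2 = 29.
Level 29 exceeds the maximum of 26; capped at 26.
Final offense level: 26.
Criminal history: 4 prior points → Category C (3-6).
Level 26 falls in the 25-26 band.
Grid: Level 25-26 × Category C = 1620-1890 days.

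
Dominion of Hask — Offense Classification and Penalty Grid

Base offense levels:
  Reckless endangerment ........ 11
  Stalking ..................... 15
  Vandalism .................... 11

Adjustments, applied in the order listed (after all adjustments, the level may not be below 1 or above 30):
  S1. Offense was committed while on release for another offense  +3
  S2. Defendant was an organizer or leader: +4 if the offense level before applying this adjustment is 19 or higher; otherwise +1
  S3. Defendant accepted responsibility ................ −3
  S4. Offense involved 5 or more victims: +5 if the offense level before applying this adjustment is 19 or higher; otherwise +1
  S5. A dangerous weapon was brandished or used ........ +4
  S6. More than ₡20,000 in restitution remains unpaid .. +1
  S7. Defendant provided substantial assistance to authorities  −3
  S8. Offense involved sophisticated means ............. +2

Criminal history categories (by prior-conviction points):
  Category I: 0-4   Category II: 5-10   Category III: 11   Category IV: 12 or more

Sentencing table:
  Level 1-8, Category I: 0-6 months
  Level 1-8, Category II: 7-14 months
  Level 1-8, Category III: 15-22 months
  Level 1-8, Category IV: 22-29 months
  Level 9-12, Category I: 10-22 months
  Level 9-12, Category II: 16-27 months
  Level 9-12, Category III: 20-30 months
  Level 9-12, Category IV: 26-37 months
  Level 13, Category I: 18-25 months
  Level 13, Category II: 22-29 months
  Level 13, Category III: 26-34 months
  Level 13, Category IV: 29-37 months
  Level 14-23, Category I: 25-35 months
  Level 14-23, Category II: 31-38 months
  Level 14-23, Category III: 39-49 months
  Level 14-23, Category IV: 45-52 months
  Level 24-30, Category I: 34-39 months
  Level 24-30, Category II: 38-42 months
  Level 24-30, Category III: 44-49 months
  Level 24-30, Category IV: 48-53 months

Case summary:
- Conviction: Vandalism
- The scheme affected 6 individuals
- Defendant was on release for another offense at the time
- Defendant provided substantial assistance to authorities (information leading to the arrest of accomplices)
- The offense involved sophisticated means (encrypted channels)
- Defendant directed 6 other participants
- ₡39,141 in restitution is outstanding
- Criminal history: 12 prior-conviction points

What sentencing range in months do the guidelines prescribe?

45-52 months

Base offense level for vandalism: 11.
S1 applies: 11 + 3 = 14.
S2 applies (level before this adjustment is 14 < 19, so +1): 14 + 1 = 15.
S4 applies (level before this adjustment is 15 < 19, so +1): 15 + 1 = 16.
S6 applies: 16 + 1 = 17.
S7 applies: 17 − 3 = 14.
S8 applies: 14 + 2 = 16.
Final offense level: 16.
Criminal history: 12 prior points → Category IV (12+).
Level 16 falls in the 14-23 band.
Grid: Level 14-23 × Category IV = 45-52 months.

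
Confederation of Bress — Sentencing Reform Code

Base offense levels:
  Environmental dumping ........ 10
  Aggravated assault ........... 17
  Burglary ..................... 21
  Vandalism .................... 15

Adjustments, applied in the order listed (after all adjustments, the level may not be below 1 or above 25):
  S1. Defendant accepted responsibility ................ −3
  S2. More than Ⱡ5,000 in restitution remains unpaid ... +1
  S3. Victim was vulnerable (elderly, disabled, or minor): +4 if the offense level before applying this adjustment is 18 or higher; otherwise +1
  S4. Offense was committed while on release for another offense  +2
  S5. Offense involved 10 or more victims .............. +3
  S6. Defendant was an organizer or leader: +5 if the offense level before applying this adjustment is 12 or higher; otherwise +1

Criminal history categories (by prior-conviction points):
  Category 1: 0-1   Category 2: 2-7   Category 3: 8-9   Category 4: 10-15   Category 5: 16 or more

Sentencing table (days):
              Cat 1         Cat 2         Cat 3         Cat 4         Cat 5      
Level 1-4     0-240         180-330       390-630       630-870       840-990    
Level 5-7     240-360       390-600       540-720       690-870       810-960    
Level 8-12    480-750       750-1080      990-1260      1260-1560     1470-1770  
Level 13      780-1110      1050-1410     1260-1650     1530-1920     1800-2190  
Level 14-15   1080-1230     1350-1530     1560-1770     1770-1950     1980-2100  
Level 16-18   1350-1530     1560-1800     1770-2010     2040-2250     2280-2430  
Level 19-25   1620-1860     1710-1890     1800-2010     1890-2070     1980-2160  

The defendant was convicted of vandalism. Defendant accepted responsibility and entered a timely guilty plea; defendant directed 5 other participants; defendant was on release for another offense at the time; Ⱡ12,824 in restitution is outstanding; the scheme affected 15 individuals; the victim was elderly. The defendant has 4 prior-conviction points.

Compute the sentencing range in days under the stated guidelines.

Base offense level for vandalism: 15.
S1 applies: 15 − 3 = 12.
S2 applies: 12 + 1 = 13.
S3 applies (level before this adjustment is 13 < 18, so +1): 13 + 1 = 14.
S4 applies: 14 + 2 = 16.
S5 applies: 16 + 3 = 19.
S6 applies (level before this adjustment is 19 ≥ 12, so +5): 19 + 5 = 24.
Final offense level: 24.
Criminal history: 4 prior points → Category 2 (2-7).
Level 24 falls in the 19-25 band.
Grid: Level 19-25 × Category 2 = 1710-1890 days.

1710-1890 days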